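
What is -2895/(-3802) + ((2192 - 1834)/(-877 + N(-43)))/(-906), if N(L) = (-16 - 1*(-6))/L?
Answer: 49471674929/64932658506 ≈ 0.76189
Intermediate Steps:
N(L) = -10/L (N(L) = (-16 + 6)/L = -10/L)
-2895/(-3802) + ((2192 - 1834)/(-877 + N(-43)))/(-906) = -2895/(-3802) + ((2192 - 1834)/(-877 - 10/(-43)))/(-906) = -2895*(-1/3802) + (358/(-877 - 10*(-1/43)))*(-1/906) = 2895/3802 + (358/(-877 + 10/43))*(-1/906) = 2895/3802 + (358/(-37701/43))*(-1/906) = 2895/3802 + (358*(-43/37701))*(-1/906) = 2895/3802 - 15394/37701*(-1/906) = 2895/3802 + 7697/17078553 = 49471674929/64932658506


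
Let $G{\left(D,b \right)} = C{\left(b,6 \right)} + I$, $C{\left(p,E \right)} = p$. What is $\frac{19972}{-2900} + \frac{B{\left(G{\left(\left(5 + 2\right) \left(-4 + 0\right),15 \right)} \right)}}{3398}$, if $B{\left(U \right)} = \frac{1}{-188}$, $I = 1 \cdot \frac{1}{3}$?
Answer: $- \frac{3189648957}{463147400} \approx -6.8869$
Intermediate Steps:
$I = \frac{1}{3}$ ($I = 1 \cdot \frac{1}{3} = \frac{1}{3} \approx 0.33333$)
$G{\left(D,b \right)} = \frac{1}{3} + b$ ($G{\left(D,b \right)} = b + \frac{1}{3} = \frac{1}{3} + b$)
$B{\left(U \right)} = - \frac{1}{188}$
$\frac{19972}{-2900} + \frac{B{\left(G{\left(\left(5 + 2\right) \left(-4 + 0\right),15 \right)} \right)}}{3398} = \frac{19972}{-2900} - \frac{1}{188 \cdot 3398} = 19972 \left(- \frac{1}{2900}\right) - \frac{1}{638824} = - \frac{4993}{725} - \frac{1}{638824} = - \frac{3189648957}{463147400}$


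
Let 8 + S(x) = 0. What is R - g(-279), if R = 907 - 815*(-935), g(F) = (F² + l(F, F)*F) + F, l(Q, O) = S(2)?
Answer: 683138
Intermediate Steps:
S(x) = -8 (S(x) = -8 + 0 = -8)
l(Q, O) = -8
g(F) = F² - 7*F (g(F) = (F² - 8*F) + F = F² - 7*F)
R = 762932 (R = 907 + 762025 = 762932)
R - g(-279) = 762932 - (-279)*(-7 - 279) = 762932 - (-279)*(-286) = 762932 - 1*79794 = 762932 - 79794 = 683138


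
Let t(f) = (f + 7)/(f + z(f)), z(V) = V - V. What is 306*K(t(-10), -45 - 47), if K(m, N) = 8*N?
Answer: -225216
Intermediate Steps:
z(V) = 0
t(f) = (7 + f)/f (t(f) = (f + 7)/(f + 0) = (7 + f)/f)
306*K(t(-10), -45 - 47) = 306*(8*(-45 - 47)) = 306*(8*(-92)) = 306*(-736) = -225216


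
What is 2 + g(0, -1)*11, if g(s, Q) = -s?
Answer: 2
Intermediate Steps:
2 + g(0, -1)*11 = 2 - 1*0*11 = 2 + 0*11 = 2 + 0 = 2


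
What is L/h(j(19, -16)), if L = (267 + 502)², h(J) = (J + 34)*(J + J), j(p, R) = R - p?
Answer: 591361/70 ≈ 8448.0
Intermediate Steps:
h(J) = 2*J*(34 + J) (h(J) = (34 + J)*(2*J) = 2*J*(34 + J))
L = 591361 (L = 769² = 591361)
L/h(j(19, -16)) = 591361/((2*(-16 - 1*19)*(34 + (-16 - 1*19)))) = 591361/((2*(-16 - 19)*(34 + (-16 - 19)))) = 591361/((2*(-35)*(34 - 35))) = 591361/((2*(-35)*(-1))) = 591361/70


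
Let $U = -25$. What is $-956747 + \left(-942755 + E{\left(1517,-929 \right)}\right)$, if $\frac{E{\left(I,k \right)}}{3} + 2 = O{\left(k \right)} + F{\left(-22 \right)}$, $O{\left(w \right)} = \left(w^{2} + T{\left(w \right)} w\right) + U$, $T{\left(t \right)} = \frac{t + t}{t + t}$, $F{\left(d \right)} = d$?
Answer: $686687$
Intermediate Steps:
$T{\left(t \right)} = 1$ ($T{\left(t \right)} = \frac{2 t}{2 t} = 2 t \frac{1}{2 t} = 1$)
$O{\left(w \right)} = -25 + w + w^{2}$ ($O{\left(w \right)} = \left(w^{2} + 1 w\right) - 25 = \left(w^{2} + w\right) - 25 = \left(w + w^{2}\right) - 25 = -25 + w + w^{2}$)
$E{\left(I,k \right)} = -147 + 3 k + 3 k^{2}$ ($E{\left(I,k \right)} = -6 + 3 \left(\left(-25 + k + k^{2}\right) - 22\right) = -6 + 3 \left(-47 + k + k^{2}\right) = -6 + \left(-141 + 3 k + 3 k^{2}\right) = -147 + 3 k + 3 k^{2}$)
$-956747 + \left(-942755 + E{\left(1517,-929 \right)}\right) = -956747 + \left(-942755 + \left(-147 + 3 \left(-929\right) + 3 \left(-929\right)^{2}\right)\right) = -956747 - -1643434 = -956747 + \left(-942755 + 2586189\right) = -956747 + 1643434 = 686687$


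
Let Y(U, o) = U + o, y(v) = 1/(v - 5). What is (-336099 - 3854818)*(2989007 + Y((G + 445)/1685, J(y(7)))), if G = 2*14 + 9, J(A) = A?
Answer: -42214923542281163/3370 ≈ -1.2527e+13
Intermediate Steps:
y(v) = 1/(-5 + v)
G = 37 (G = 28 + 9 = 37)
(-336099 - 3854818)*(2989007 + Y((G + 445)/1685, J(y(7)))) = (-336099 - 3854818)*(2989007 + ((37 + 445)/1685 + 1/(-5 + 7))) = -4190917*(2989007 + (482*(1/1685) + 1/2)) = -4190917*(2989007 + (482/1685 + 1/2)) = -4190917*(2989007 + 2649/3370) = -4190917*10072956239/3370 = -42214923542281163/3370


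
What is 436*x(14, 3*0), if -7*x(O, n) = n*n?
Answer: 0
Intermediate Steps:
x(O, n) = -n²/7 (x(O, n) = -n*n/7 = -n²/7)
436*x(14, 3*0) = 436*(-(3*0)²/7) = 436*(-⅐*0²) = 436*(-⅐*0) = 436*0 = 0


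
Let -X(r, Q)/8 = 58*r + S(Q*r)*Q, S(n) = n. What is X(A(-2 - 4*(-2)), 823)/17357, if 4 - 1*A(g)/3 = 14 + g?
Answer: 260116608/17357 ≈ 14986.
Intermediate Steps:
A(g) = -30 - 3*g (A(g) = 12 - 3*(14 + g) = 12 + (-42 - 3*g) = -30 - 3*g)
X(r, Q) = -464*r - 8*r*Q² (X(r, Q) = -8*(58*r + (Q*r)*Q) = -8*(58*r + r*Q²) = -464*r - 8*r*Q²)
X(A(-2 - 4*(-2)), 823)/17357 = (8*(-30 - 3*(-2 - 4*(-2)))*(-58 - 1*823²))/17357 = (8*(-30 - 3*(-2 + 8))*(-58 - 1*677329))*(1/17357) = (8*(-30 - 3*6)*(-58 - 677329))*(1/17357) = (8*(-30 - 18)*(-677387))*(1/17357) = (8*(-48)*(-677387))*(1/17357) = 260116608*(1/17357) = 260116608/17357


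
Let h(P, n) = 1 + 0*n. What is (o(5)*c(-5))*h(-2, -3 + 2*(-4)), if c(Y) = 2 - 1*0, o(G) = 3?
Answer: 6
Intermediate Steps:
c(Y) = 2 (c(Y) = 2 + 0 = 2)
h(P, n) = 1 (h(P, n) = 1 + 0 = 1)
(o(5)*c(-5))*h(-2, -3 + 2*(-4)) = (3*2)*1 = 6*1 = 6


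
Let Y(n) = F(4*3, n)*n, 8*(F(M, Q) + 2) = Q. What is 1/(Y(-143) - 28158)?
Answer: -8/202527 ≈ -3.9501e-5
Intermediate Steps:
F(M, Q) = -2 + Q/8
Y(n) = n*(-2 + n/8) (Y(n) = (-2 + n/8)*n = n*(-2 + n/8))
1/(Y(-143) - 28158) = 1/((⅛)*(-143)*(-16 - 143) - 28158) = 1/((⅛)*(-143)*(-159) - 28158) = 1/(22737/8 - 28158) = 1/(-202527/8) = -8/202527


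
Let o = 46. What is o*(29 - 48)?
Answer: -874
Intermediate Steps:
o*(29 - 48) = 46*(29 - 48) = 46*(-19) = -874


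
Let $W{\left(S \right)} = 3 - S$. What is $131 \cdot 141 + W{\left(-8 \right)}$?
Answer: $18482$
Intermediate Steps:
$131 \cdot 141 + W{\left(-8 \right)} = 131 \cdot 141 + \left(3 - -8\right) = 18471 + \left(3 + 8\right) = 18471 + 11 = 18482$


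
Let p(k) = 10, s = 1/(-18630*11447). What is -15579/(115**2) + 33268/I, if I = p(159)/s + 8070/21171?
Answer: -23446066022927089/19903082160050725 ≈ -1.1780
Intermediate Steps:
s = -1/213257610 (s = -1/18630*1/11447 = -1/213257610 ≈ -4.6892e-9)
I = -15049589535010/7057 (I = 10/(-1/213257610) + 8070/21171 = 10*(-213257610) + 8070*(1/21171) = -2132576100 + 2690/7057 = -15049589535010/7057 ≈ -2.1326e+9)
-15579/(115**2) + 33268/I = -15579/(115**2) + 33268/(-15049589535010/7057) = -15579/13225 + 33268*(-7057/15049589535010) = -15579*1/13225 - 117386138/7524794767505 = -15579/13225 - 117386138/7524794767505 = -23446066022927089/19903082160050725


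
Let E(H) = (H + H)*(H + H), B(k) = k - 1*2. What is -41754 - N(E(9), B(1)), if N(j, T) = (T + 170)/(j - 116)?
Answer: -668077/16 ≈ -41755.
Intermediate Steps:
B(k) = -2 + k (B(k) = k - 2 = -2 + k)
E(H) = 4*H² (E(H) = (2*H)*(2*H) = 4*H²)
N(j, T) = (170 + T)/(-116 + j)
-41754 - N(E(9), B(1)) = -41754 - (170 + (-2 + 1))/(-116 + 4*9²) = -41754 - (170 - 1)/(-116 + 4*81) = -41754 - 169/(-116 + 324) = -41754 - 169/208 = -41754 - 1*13/16 = -41754 - 13/16 = -668077/16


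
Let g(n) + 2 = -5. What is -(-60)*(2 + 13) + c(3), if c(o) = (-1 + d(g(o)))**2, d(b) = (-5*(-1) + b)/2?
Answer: 904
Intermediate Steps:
g(n) = -7 (g(n) = -2 - 5 = -7)
d(b) = 5/2 + b/2 (d(b) = (5 + b)*(1/2) = 5/2 + b/2)
c(o) = 4 (c(o) = (-1 + (5/2 + (1/2)*(-7)))**2 = (-1 + (5/2 - 7/2))**2 = (-1 - 1)**2 = (-2)**2 = 4)
-(-60)*(2 + 13) + c(3) = -(-60)*(2 + 13) + 4 = -(-60)*15 + 4 = -15*(-60) + 4 = 900 + 4 = 904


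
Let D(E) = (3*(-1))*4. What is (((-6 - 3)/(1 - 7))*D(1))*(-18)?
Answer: 324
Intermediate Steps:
D(E) = -12 (D(E) = -3*4 = -12)
(((-6 - 3)/(1 - 7))*D(1))*(-18) = (((-6 - 3)/(1 - 7))*(-12))*(-18) = (-9/(-6)*(-12))*(-18) = (-9*(-⅙)*(-12))*(-18) = ((3/2)*(-12))*(-18) = -18*(-18) = 324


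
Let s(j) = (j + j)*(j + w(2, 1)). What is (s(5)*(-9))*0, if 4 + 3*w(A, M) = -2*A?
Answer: 0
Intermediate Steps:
w(A, M) = -4/3 - 2*A/3 (w(A, M) = -4/3 + (-2*A)/3 = -4/3 - 2*A/3)
s(j) = 2*j*(-8/3 + j) (s(j) = (j + j)*(j + (-4/3 - 2/3*2)) = (2*j)*(j + (-4/3 - 4/3)) = (2*j)*(j - 8/3) = (2*j)*(-8/3 + j) = 2*j*(-8/3 + j))
(s(5)*(-9))*0 = (((2/3)*5*(-8 + 3*5))*(-9))*0 = (((2/3)*5*(-8 + 15))*(-9))*0 = (((2/3)*5*7)*(-9))*0 = ((70/3)*(-9))*0 = -210*0 = 0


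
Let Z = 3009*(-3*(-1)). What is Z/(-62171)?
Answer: -9027/62171 ≈ -0.14520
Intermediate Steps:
Z = 9027 (Z = 3009*3 = 9027)
Z/(-62171) = 9027/(-62171) = 9027*(-1/62171) = -9027/62171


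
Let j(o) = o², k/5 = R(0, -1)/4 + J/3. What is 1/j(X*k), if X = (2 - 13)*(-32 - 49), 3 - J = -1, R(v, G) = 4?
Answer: 1/108056025 ≈ 9.2545e-9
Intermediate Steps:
J = 4 (J = 3 - 1*(-1) = 3 + 1 = 4)
k = 35/3 (k = 5*(4/4 + 4/3) = 5*(4*(¼) + 4*(⅓)) = 5*(1 + 4/3) = 5*(7/3) = 35/3 ≈ 11.667)
X = 891 (X = -11*(-81) = 891)
1/j(X*k) = 1/((891*(35/3))²) = 1/(10395²) = 1/108056025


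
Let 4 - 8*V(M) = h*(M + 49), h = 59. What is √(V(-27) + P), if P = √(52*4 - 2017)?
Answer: √(-647 + 12*I*√201)/2 ≈ 1.6581 + 12.826*I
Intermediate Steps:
V(M) = -2887/8 - 59*M/8 (V(M) = ½ - 59*(M + 49)/8 = ½ - 59*(49 + M)/8 = ½ - (2891 + 59*M)/8 = ½ + (-2891/8 - 59*M/8) = -2887/8 - 59*M/8)
P = 3*I*√201 (P = √(208 - 2017) = √(-1809) = 3*I*√201 ≈ 42.532*I)
√(V(-27) + P) = √((-2887/8 - 59/8*(-27)) + 3*I*√201) = √((-2887/8 + 1593/8) + 3*I*√201) = √(-647/4 + 3*I*√201)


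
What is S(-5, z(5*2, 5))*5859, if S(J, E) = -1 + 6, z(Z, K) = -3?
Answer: 29295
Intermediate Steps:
S(J, E) = 5
S(-5, z(5*2, 5))*5859 = 5*5859 = 29295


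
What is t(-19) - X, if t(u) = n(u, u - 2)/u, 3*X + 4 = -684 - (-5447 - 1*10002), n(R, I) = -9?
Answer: -280432/57 ≈ -4919.9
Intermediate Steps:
X = 14761/3 (X = -4/3 + (-684 - (-5447 - 1*10002))/3 = -4/3 + (-684 - (-5447 - 10002))/3 = -4/3 + (-684 - 1*(-15449))/3 = -4/3 + (-684 + 15449)/3 = -4/3 + (1/3)*14765 = -4/3 + 14765/3 = 14761/3 ≈ 4920.3)
t(u) = -9/u
t(-19) - X = -9/(-19) - 1*14761/3 = -9*(-1/19) - 14761/3 = 9/19 - 14761/3 = -280432/57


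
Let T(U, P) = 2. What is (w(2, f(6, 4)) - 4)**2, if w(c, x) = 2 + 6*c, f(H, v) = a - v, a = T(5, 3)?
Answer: 100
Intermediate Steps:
a = 2
f(H, v) = 2 - v
(w(2, f(6, 4)) - 4)**2 = ((2 + 6*2) - 4)**2 = ((2 + 12) - 4)**2 = (14 - 4)**2 = 10**2 = 100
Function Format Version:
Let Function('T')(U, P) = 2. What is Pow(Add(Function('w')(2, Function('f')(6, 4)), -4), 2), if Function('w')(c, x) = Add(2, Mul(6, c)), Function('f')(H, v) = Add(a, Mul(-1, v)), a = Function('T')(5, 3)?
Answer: 100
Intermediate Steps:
a = 2
Function('f')(H, v) = Add(2, Mul(-1, v))
Pow(Add(Function('w')(2, Function('f')(6, 4)), -4), 2) = Pow(Add(Add(2, Mul(6, 2)), -4), 2) = Pow(Add(Add(2, 12), -4), 2) = Pow(Add(14, -4), 2) = Pow(10, 2) = 100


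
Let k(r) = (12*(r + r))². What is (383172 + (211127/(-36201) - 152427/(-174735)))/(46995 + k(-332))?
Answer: 2720263110322/451068778115615 ≈ 0.0060307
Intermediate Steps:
k(r) = 576*r² (k(r) = (12*(2*r))² = (24*r)² = 576*r²)
(383172 + (211127/(-36201) - 152427/(-174735)))/(46995 + k(-332)) = (383172 + (211127/(-36201) - 152427/(-174735)))/(46995 + 576*(-332)²) = (383172 + (211127*(-1/36201) - 152427*(-1/174735)))/(46995 + 576*110224) = (383172 + (-211127/36201 + 4619/5295))/(46995 + 63489024) = (383172 - 105633894/21298255)/63536019 = (8160789330966/21298255)*(1/63536019) = 2720263110322/451068778115615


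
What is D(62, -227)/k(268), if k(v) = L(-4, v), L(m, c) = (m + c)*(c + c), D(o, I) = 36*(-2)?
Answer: -3/5896 ≈ -0.00050882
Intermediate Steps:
D(o, I) = -72
L(m, c) = 2*c*(c + m) (L(m, c) = (c + m)*(2*c) = 2*c*(c + m))
k(v) = 2*v*(-4 + v) (k(v) = 2*v*(v - 4) = 2*v*(-4 + v))
D(62, -227)/k(268) = -72*1/(536*(-4 + 268)) = -72/(2*268*264) = -72/141504 = -72*1/141504 = -3/5896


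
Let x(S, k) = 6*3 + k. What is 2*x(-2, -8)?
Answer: 20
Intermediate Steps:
x(S, k) = 18 + k
2*x(-2, -8) = 2*(18 - 8) = 2*10 = 20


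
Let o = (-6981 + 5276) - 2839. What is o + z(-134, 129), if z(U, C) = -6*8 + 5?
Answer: -4587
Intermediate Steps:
z(U, C) = -43 (z(U, C) = -48 + 5 = -43)
o = -4544 (o = -1705 - 2839 = -4544)
o + z(-134, 129) = -4544 - 43 = -4587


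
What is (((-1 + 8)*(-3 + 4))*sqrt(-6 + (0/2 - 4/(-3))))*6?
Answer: 14*I*sqrt(42) ≈ 90.73*I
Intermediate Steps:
(((-1 + 8)*(-3 + 4))*sqrt(-6 + (0/2 - 4/(-3))))*6 = ((7*1)*sqrt(-6 + (0*(1/2) - 4*(-1/3))))*6 = (7*sqrt(-6 + (0 + 4/3)))*6 = (7*sqrt(-6 + 4/3))*6 = (7*sqrt(-14/3))*6 = (7*(I*sqrt(42)/3))*6 = (7*I*sqrt(42)/3)*6 = 14*I*sqrt(42)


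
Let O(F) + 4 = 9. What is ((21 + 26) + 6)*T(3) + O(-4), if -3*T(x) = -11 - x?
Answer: 757/3 ≈ 252.33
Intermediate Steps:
T(x) = 11/3 + x/3 (T(x) = -(-11 - x)/3 = 11/3 + x/3)
O(F) = 5 (O(F) = -4 + 9 = 5)
((21 + 26) + 6)*T(3) + O(-4) = ((21 + 26) + 6)*(11/3 + (⅓)*3) + 5 = (47 + 6)*(11/3 + 1) + 5 = 53*(14/3) + 5 = 742/3 + 5 = 757/3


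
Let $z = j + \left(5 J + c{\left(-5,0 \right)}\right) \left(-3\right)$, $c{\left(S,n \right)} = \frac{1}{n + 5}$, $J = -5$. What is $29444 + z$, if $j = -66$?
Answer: $\frac{147262}{5} \approx 29452.0$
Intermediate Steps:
$c{\left(S,n \right)} = \frac{1}{5 + n}$
$z = \frac{42}{5}$ ($z = -66 + \left(5 \left(-5\right) + \frac{1}{5 + 0}\right) \left(-3\right) = -66 + \left(-25 + \frac{1}{5}\right) \left(-3\right) = -66 - - \frac{372}{5} = -66 + \frac{372}{5} = \frac{42}{5} \approx 8.4$)
$29444 + z = 29444 + \frac{42}{5} = \frac{147262}{5}$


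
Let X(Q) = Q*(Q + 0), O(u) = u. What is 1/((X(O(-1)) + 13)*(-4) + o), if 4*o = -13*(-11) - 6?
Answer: -4/87 ≈ -0.045977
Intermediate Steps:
X(Q) = Q² (X(Q) = Q*Q = Q²)
o = 137/4 (o = (-13*(-11) - 6)/4 = (143 - 6)/4 = (¼)*137 = 137/4 ≈ 34.250)
1/((X(O(-1)) + 13)*(-4) + o) = 1/(((-1)² + 13)*(-4) + 137/4) = 1/((1 + 13)*(-4) + 137/4) = 1/(14*(-4) + 137/4) = 1/(-56 + 137/4) = 1/(-87/4) = -4/87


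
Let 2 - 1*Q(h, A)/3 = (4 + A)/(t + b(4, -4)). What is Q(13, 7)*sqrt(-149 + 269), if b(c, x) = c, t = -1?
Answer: -10*sqrt(30) ≈ -54.772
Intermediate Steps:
Q(h, A) = 2 - A (Q(h, A) = 6 - 3*(4 + A)/(-1 + 4) = 6 - 3*(4 + A)/3 = 6 - 3*(4/3 + A/3) = 6 + (-4 - A) = 2 - A)
Q(13, 7)*sqrt(-149 + 269) = (2 - 1*7)*sqrt(-149 + 269) = (2 - 7)*sqrt(120) = -10*sqrt(30)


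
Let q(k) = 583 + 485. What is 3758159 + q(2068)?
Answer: 3759227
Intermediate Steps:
q(k) = 1068
3758159 + q(2068) = 3758159 + 1068 = 3759227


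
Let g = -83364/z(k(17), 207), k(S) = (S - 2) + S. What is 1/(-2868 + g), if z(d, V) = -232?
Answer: -58/145503 ≈ -0.00039862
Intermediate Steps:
k(S) = -2 + 2*S (k(S) = (-2 + S) + S = -2 + 2*S)
g = 20841/58 (g = -83364/(-232) = -83364*(-1/232) = 20841/58 ≈ 359.33)
1/(-2868 + g) = 1/(-2868 + 20841/58) = 1/(-145503/58) = -58/145503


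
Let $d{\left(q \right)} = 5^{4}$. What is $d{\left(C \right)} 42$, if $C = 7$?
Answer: $26250$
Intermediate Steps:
$d{\left(q \right)} = 625$
$d{\left(C \right)} 42 = 625 \cdot 42 = 26250$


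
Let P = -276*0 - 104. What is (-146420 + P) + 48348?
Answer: -98176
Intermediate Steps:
P = -104 (P = 0 - 104 = -104)
(-146420 + P) + 48348 = (-146420 - 104) + 48348 = -146524 + 48348 = -98176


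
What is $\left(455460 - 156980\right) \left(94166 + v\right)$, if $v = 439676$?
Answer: $159341160160$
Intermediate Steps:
$\left(455460 - 156980\right) \left(94166 + v\right) = \left(455460 - 156980\right) \left(94166 + 439676\right) = 298480 \cdot 533842 = 159341160160$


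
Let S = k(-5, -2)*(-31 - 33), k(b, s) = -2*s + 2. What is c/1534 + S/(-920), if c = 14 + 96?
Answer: 43141/88205 ≈ 0.48910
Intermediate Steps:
c = 110
k(b, s) = 2 - 2*s
S = -384 (S = (2 - 2*(-2))*(-31 - 33) = (2 + 4)*(-64) = 6*(-64) = -384)
c/1534 + S/(-920) = 110/1534 - 384/(-920) = 110*(1/1534) - 384*(-1/920) = 55/767 + 48/115 = 43141/88205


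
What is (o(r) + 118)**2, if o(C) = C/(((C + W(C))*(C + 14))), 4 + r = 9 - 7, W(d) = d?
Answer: 8025889/576 ≈ 13934.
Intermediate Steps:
r = -2 (r = -4 + (9 - 7) = -4 + 2 = -2)
o(C) = 1/(2*(14 + C)) (o(C) = C/(((C + C)*(C + 14))) = C/(((2*C)*(14 + C))) = C/((2*C*(14 + C))) = C*(1/(2*C*(14 + C))) = 1/(2*(14 + C)))
(o(r) + 118)**2 = (1/(2*(14 - 2)) + 118)**2 = ((1/2)/12 + 118)**2 = ((1/2)*(1/12) + 118)**2 = (1/24 + 118)**2 = (2833/24)**2 = 8025889/576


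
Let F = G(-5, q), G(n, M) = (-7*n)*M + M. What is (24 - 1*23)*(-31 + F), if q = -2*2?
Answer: -175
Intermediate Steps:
q = -4
G(n, M) = M - 7*M*n (G(n, M) = -7*M*n + M = M - 7*M*n)
F = -144 (F = -4*(1 - 7*(-5)) = -4*(1 + 35) = -4*36 = -144)
(24 - 1*23)*(-31 + F) = (24 - 1*23)*(-31 - 144) = (24 - 23)*(-175) = 1*(-175) = -175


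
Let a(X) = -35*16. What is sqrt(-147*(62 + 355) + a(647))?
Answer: I*sqrt(61859) ≈ 248.71*I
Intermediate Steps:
a(X) = -560
sqrt(-147*(62 + 355) + a(647)) = sqrt(-147*(62 + 355) - 560) = sqrt(-147*417 - 560) = sqrt(-61299 - 560) = sqrt(-61859) = I*sqrt(61859)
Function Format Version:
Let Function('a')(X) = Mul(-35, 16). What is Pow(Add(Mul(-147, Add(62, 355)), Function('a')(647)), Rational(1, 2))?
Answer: Mul(I, Pow(61859, Rational(1, 2))) ≈ Mul(248.71, I)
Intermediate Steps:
Function('a')(X) = -560
Pow(Add(Mul(-147, Add(62, 355)), Function('a')(647)), Rational(1, 2)) = Pow(Add(Mul(-147, Add(62, 355)), -560), Rational(1, 2)) = Pow(Add(Mul(-147, 417), -560), Rational(1, 2)) = Pow(Add(-61299, -560), Rational(1, 2)) = Pow(-61859, Rational(1, 2)) = Mul(I, Pow(61859, Rational(1, 2)))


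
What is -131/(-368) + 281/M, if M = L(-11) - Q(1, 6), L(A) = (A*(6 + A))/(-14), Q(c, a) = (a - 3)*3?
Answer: -1424001/66608 ≈ -21.379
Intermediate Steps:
Q(c, a) = -9 + 3*a (Q(c, a) = (-3 + a)*3 = -9 + 3*a)
L(A) = -A*(6 + A)/14 (L(A) = (A*(6 + A))*(-1/14) = -A*(6 + A)/14)
M = -181/14 (M = -1/14*(-11)*(6 - 11) - (-9 + 3*6) = -1/14*(-11)*(-5) - (-9 + 18) = -55/14 - 1*9 = -55/14 - 9 = -181/14 ≈ -12.929)
-131/(-368) + 281/M = -131/(-368) + 281/(-181/14) = -131*(-1/368) + 281*(-14/181) = 131/368 - 3934/181 = -1424001/66608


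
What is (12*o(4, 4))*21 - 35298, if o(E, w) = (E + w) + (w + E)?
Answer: -31266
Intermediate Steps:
o(E, w) = 2*E + 2*w (o(E, w) = (E + w) + (E + w) = 2*E + 2*w)
(12*o(4, 4))*21 - 35298 = (12*(2*4 + 2*4))*21 - 35298 = (12*(8 + 8))*21 - 35298 = (12*16)*21 - 35298 = 192*21 - 35298 = 4032 - 35298 = -31266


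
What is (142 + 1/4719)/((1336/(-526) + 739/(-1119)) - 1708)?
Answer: -65736041801/792164569625 ≈ -0.082983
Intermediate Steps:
(142 + 1/4719)/((1336/(-526) + 739/(-1119)) - 1708) = (142 + 1/4719)/((1336*(-1/526) + 739*(-1/1119)) - 1708) = 670099/(4719*((-668/263 - 739/1119) - 1708)) = 670099/(4719*(-941849/294297 - 1708)) = 670099/(4719*(-503601125/294297)) = (670099/4719)*(-294297/503601125) = -65736041801/792164569625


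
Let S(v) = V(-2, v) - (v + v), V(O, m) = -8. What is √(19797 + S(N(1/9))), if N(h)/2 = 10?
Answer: √19749 ≈ 140.53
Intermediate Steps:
N(h) = 20 (N(h) = 2*10 = 20)
S(v) = -8 - 2*v (S(v) = -8 - (v + v) = -8 - 2*v)
√(19797 + S(N(1/9))) = √(19797 + (-8 - 2*20)) = √(19797 + (-8 - 40)) = √(19797 - 48) = √19749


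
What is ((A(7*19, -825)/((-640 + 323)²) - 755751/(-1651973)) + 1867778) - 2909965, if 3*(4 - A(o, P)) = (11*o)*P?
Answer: -173007631993633683/166005114797 ≈ -1.0422e+6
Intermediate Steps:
A(o, P) = 4 - 11*P*o/3 (A(o, P) = 4 - 11*o*P/3 = 4 - 11*P*o/3)
((A(7*19, -825)/((-640 + 323)²) - 755751/(-1651973)) + 1867778) - 2909965 = (((4 - 11/3*(-825)*7*19)/((-640 + 323)²) - 755751/(-1651973)) + 1867778) - 2909965 = (((4 - 11/3*(-825)*133)/((-317)²) - 755751*(-1/1651973)) + 1867778) - 2909965 = (((4 + 402325)/100489 + 755751/1651973) + 1867778) - 2909965 = ((402329*(1/100489) + 755751/1651973) + 1867778) - 2909965 = ((402329/100489 + 755751/1651973) + 1867778) - 2909965 = (740581307356/166005114797 + 1867778) - 2909965 = 310061441886618422/166005114797 - 2909965 = -173007631993633683/166005114797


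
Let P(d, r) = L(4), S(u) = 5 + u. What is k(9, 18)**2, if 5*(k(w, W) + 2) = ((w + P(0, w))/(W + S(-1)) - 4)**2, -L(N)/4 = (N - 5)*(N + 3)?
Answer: 5013121/5856400 ≈ 0.85601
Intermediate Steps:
L(N) = -4*(-5 + N)*(3 + N) (L(N) = -4*(N - 5)*(N + 3) = -4*(-5 + N)*(3 + N))
P(d, r) = 28 (P(d, r) = 60 - 4*4**2 + 8*4 = 60 - 4*16 + 32 = 60 - 64 + 32 = 28)
k(w, W) = -2 + (-4 + (28 + w)/(4 + W))**2/5 (k(w, W) = -2 + ((w + 28)/(W + (5 - 1)) - 4)**2/5 = -2 + ((28 + w)/(W + 4) - 4)**2/5 = -2 + ((28 + w)/(4 + W) - 4)**2/5 = -2 + (-4 + (28 + w)/(4 + W))**2/5)
k(9, 18)**2 = (-2 + (12 + 9 - 4*18)**2/(5*(4 + 18)**2))**2 = (-2 + (1/5)*(12 + 9 - 72)**2/22**2)**2 = (-2 + (1/5)*(1/484)*(-51)**2)**2 = (-2 + (1/5)*(1/484)*2601)**2 = (-2 + 2601/2420)**2 = (-2239/2420)**2 = 5013121/5856400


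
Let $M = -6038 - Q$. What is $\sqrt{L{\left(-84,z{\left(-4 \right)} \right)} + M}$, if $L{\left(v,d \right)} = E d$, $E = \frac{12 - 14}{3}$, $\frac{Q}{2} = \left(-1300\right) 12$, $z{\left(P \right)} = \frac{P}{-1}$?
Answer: $\frac{\sqrt{226434}}{3} \approx 158.62$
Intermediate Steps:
$z{\left(P \right)} = - P$ ($z{\left(P \right)} = P \left(-1\right) = - P$)
$Q = -31200$ ($Q = 2 \left(\left(-1300\right) 12\right) = 2 \left(-15600\right) = -31200$)
$E = - \frac{2}{3}$ ($E = \frac{12 - 14}{3} = \frac{1}{3} \left(-2\right) = - \frac{2}{3} \approx -0.66667$)
$M = 25162$ ($M = -6038 - -31200 = -6038 + 31200 = 25162$)
$L{\left(v,d \right)} = - \frac{2 d}{3}$
$\sqrt{L{\left(-84,z{\left(-4 \right)} \right)} + M} = \sqrt{- \frac{2 \left(\left(-1\right) \left(-4\right)\right)}{3} + 25162} = \sqrt{\left(- \frac{2}{3}\right) 4 + 25162} = \sqrt{- \frac{8}{3} + 25162} = \sqrt{\frac{75478}{3}} = \frac{\sqrt{226434}}{3}$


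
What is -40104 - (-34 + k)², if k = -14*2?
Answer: -43948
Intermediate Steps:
k = -28
-40104 - (-34 + k)² = -40104 - (-34 - 28)² = -40104 - 1*(-62)² = -40104 - 1*3844 = -40104 - 3844 = -43948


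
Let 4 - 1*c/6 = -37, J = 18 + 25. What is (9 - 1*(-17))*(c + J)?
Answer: 7514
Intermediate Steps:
J = 43
c = 246 (c = 24 - 6*(-37) = 24 + 222 = 246)
(9 - 1*(-17))*(c + J) = (9 - 1*(-17))*(246 + 43) = (9 + 17)*289 = 26*289 = 7514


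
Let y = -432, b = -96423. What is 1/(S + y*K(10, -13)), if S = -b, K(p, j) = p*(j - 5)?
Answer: 1/174183 ≈ 5.7411e-6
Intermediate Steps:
K(p, j) = p*(-5 + j)
S = 96423 (S = -1*(-96423) = 96423)
1/(S + y*K(10, -13)) = 1/(96423 - 4320*(-5 - 13)) = 1/(96423 - 4320*(-18)) = 1/(96423 - 432*(-180)) = 1/(96423 + 77760) = 1/174183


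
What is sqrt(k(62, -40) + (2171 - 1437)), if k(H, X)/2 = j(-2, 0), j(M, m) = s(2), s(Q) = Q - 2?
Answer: sqrt(734) ≈ 27.092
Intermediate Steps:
s(Q) = -2 + Q
j(M, m) = 0 (j(M, m) = -2 + 2 = 0)
k(H, X) = 0 (k(H, X) = 2*0 = 0)
sqrt(k(62, -40) + (2171 - 1437)) = sqrt(0 + (2171 - 1437)) = sqrt(0 + 734) = sqrt(734)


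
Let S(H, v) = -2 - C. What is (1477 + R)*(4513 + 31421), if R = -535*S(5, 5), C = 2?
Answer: 129973278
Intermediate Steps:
S(H, v) = -4 (S(H, v) = -2 - 1*2 = -2 - 2 = -4)
R = 2140 (R = -535*(-4) = 2140)
(1477 + R)*(4513 + 31421) = (1477 + 2140)*(4513 + 31421) = 3617*35934 = 129973278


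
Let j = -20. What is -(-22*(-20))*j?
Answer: 8800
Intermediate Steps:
-(-22*(-20))*j = -(-22*(-20))*(-20) = -440*(-20) = -1*(-8800) = 8800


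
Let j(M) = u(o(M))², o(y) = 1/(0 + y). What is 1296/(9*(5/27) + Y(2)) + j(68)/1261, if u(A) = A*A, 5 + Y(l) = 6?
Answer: 13103490756097/26961915136 ≈ 486.00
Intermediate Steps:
o(y) = 1/y
Y(l) = 1 (Y(l) = -5 + 6 = 1)
u(A) = A²
j(M) = M⁻⁴ (j(M) = ((1/M)²)² = (M⁻²)² = M⁻⁴)
1296/(9*(5/27) + Y(2)) + j(68)/1261 = 1296/(9*(5/27) + 1) + 1/(68⁴*1261) = 1296/(9*(5*(1/27)) + 1) + (1/21381376)*(1/1261) = 1296/(9*(5/27) + 1) + 1/26961915136 = 1296/(5/3 + 1) + 1/26961915136 = 1296/(8/3) + 1/26961915136 = 1296*(3/8) + 1/26961915136 = 486 + 1/26961915136 = 13103490756097/26961915136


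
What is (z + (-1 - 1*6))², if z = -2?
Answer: 81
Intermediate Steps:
(z + (-1 - 1*6))² = (-2 + (-1 - 1*6))² = (-2 + (-1 - 6))² = (-2 - 7)² = (-9)² = 81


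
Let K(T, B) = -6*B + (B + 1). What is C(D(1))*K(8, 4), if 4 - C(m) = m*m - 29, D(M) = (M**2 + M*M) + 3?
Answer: -152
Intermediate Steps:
D(M) = 3 + 2*M**2 (D(M) = (M**2 + M**2) + 3 = 2*M**2 + 3 = 3 + 2*M**2)
K(T, B) = 1 - 5*B (K(T, B) = -6*B + (1 + B) = 1 - 5*B)
C(m) = 33 - m**2 (C(m) = 4 - (m*m - 29) = 4 - (m**2 - 29) = 4 - (-29 + m**2) = 4 + (29 - m**2) = 33 - m**2)
C(D(1))*K(8, 4) = (33 - (3 + 2*1**2)**2)*(1 - 5*4) = (33 - (3 + 2*1)**2)*(1 - 20) = (33 - (3 + 2)**2)*(-19) = (33 - 1*5**2)*(-19) = (33 - 1*25)*(-19) = (33 - 25)*(-19) = 8*(-19) = -152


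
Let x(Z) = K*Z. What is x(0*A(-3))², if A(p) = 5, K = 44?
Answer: 0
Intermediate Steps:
x(Z) = 44*Z
x(0*A(-3))² = (44*(0*5))² = (44*0)² = 0² = 0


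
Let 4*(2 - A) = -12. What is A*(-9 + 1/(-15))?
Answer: -136/3 ≈ -45.333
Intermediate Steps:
A = 5 (A = 2 - 1/4*(-12) = 2 + 3 = 5)
A*(-9 + 1/(-15)) = 5*(-9 + 1/(-15)) = 5*(-9 - 1/15) = 5*(-136/15) = -136/3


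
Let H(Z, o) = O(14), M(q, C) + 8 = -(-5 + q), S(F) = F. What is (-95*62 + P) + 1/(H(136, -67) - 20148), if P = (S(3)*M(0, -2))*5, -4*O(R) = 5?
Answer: -478343199/80597 ≈ -5935.0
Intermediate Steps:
O(R) = -5/4 (O(R) = -1/4*5 = -5/4)
M(q, C) = -3 - q (M(q, C) = -8 - (-5 + q) = -8 + (5 - q) = -3 - q)
P = -45 (P = (3*(-3 - 1*0))*5 = (3*(-3 + 0))*5 = (3*(-3))*5 = -9*5 = -45)
H(Z, o) = -5/4
(-95*62 + P) + 1/(H(136, -67) - 20148) = (-95*62 - 45) + 1/(-5/4 - 20148) = (-5890 - 45) + 1/(-80597/4) = -5935 - 4/80597 = -478343199/80597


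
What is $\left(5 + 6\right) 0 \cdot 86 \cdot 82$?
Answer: $0$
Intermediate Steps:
$\left(5 + 6\right) 0 \cdot 86 \cdot 82 = 11 \cdot 0 \cdot 86 \cdot 82 = 0 \cdot 86 \cdot 82 = 0 \cdot 82 = 0$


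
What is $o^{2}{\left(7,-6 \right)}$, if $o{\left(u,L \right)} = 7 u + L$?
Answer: $1849$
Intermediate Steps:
$o{\left(u,L \right)} = L + 7 u$
$o^{2}{\left(7,-6 \right)} = \left(-6 + 7 \cdot 7\right)^{2} = \left(-6 + 49\right)^{2} = 43^{2} = 1849$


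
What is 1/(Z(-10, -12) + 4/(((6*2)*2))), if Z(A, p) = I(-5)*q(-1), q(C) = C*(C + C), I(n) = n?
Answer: -6/59 ≈ -0.10169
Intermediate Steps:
q(C) = 2*C² (q(C) = C*(2*C) = 2*C²)
Z(A, p) = -10 (Z(A, p) = -10*(-1)² = -10)
1/(Z(-10, -12) + 4/(((6*2)*2))) = 1/(-10 + 4/(((6*2)*2))) = 1/(-10 + 4/((12*2))) = 1/(-10 + 4/24) = 1/(-10 + 4*(1/24)) = 1/(-10 + ⅙) = 1/(-59/6) = -6/59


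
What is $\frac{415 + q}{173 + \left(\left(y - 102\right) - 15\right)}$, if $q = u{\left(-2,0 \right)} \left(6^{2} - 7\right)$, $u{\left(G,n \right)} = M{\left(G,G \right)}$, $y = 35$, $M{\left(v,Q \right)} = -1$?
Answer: $\frac{386}{91} \approx 4.2418$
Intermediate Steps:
$u{\left(G,n \right)} = -1$
$q = -29$ ($q = - (6^{2} - 7) = - (36 - 7) = \left(-1\right) 29 = -29$)
$\frac{415 + q}{173 + \left(\left(y - 102\right) - 15\right)} = \frac{415 - 29}{173 + \left(\left(35 - 102\right) - 15\right)} = \frac{386}{173 - 82} = \frac{386}{91}$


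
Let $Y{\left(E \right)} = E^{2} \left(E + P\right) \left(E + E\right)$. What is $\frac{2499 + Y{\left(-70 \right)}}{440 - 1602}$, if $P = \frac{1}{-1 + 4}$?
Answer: $- \frac{20483071}{498} \approx -41131.0$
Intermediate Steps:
$P = \frac{1}{3} \approx 0.33333$
$Y{\left(E \right)} = 2 E^{3} \left(\frac{1}{3} + E\right)$ ($Y{\left(E \right)} = E^{2} \left(E + \frac{1}{3}\right) \left(E + E\right) = E^{2} \left(\frac{1}{3} + E\right) 2 E = E^{2} \cdot 2 E \left(\frac{1}{3} + E\right) = 2 E^{3} \left(\frac{1}{3} + E\right)$)
$\frac{2499 + Y{\left(-70 \right)}}{440 - 1602} = \frac{2499 + \left(-70\right)^{3} \left(\frac{2}{3} + 2 \left(-70\right)\right)}{440 - 1602} = \frac{2499 - 343000 \left(\frac{2}{3} - 140\right)}{-1162} = \left(2499 - - \frac{143374000}{3}\right) \left(- \frac{1}{1162}\right) = \left(2499 + \frac{143374000}{3}\right) \left(- \frac{1}{1162}\right) = \frac{143381497}{3} \left(- \frac{1}{1162}\right) = - \frac{20483071}{498}$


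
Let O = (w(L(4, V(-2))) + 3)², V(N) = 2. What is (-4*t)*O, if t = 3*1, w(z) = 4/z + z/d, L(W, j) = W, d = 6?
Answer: -784/3 ≈ -261.33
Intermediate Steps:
w(z) = 4/z + z/6
O = 196/9 (O = ((4/4 + (⅙)*4) + 3)² = ((4*(¼) + ⅔) + 3)² = ((1 + ⅔) + 3)² = (5/3 + 3)² = (14/3)² = 196/9 ≈ 21.778)
t = 3
(-4*t)*O = -4*3*(196/9) = -12*196/9 = -784/3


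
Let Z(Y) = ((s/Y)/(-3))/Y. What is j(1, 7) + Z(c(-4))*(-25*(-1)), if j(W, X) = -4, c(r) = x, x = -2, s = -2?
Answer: 1/6 ≈ 0.16667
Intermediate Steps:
c(r) = -2
Z(Y) = 2/(3*Y**2) (Z(Y) = (-2/Y/(-3))/Y = (-2/Y*(-1/3))/Y = (2/(3*Y))/Y = 2/(3*Y**2))
j(1, 7) + Z(c(-4))*(-25*(-1)) = -4 + ((2/3)/(-2)**2)*(-25*(-1)) = -4 + ((2/3)*(1/4))*25 = -4 + (1/6)*25 = -4 + 25/6 = 1/6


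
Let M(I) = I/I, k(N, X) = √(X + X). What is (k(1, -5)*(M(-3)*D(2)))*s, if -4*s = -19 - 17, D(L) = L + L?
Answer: 36*I*√10 ≈ 113.84*I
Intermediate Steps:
k(N, X) = √2*√X (k(N, X) = √(2*X) = √2*√X)
D(L) = 2*L
M(I) = 1
s = 9 (s = -(-19 - 17)/4 = -¼*(-36) = 9)
(k(1, -5)*(M(-3)*D(2)))*s = ((√2*√(-5))*(1*(2*2)))*9 = ((√2*(I*√5))*(1*4))*9 = ((I*√10)*4)*9 = (4*I*√10)*9 = 36*I*√10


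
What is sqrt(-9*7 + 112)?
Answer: 7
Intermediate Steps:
sqrt(-9*7 + 112) = sqrt(-63 + 112) = sqrt(49) = 7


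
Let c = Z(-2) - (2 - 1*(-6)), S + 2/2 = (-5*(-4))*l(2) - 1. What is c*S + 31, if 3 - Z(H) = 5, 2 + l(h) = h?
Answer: 51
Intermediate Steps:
l(h) = -2 + h
Z(H) = -2 (Z(H) = 3 - 1*5 = 3 - 5 = -2)
S = -2 (S = -1 + ((-5*(-4))*(-2 + 2) - 1) = -1 + (20*0 - 1) = -1 + (0 - 1) = -1 - 1 = -2)
c = -10 (c = -2 - (2 - 1*(-6)) = -2 - (2 + 6) = -2 - 1*8 = -2 - 8 = -10)
c*S + 31 = -10*(-2) + 31 = 20 + 31 = 51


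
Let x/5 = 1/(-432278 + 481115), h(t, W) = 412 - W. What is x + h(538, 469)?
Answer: -2783704/48837 ≈ -57.000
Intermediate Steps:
x = 5/48837 (x = 5/(-432278 + 481115) = 5/48837 ≈ 0.00010238)
x + h(538, 469) = 5/48837 + (412 - 1*469) = 5/48837 + (412 - 469) = 5/48837 - 57 = -2783704/48837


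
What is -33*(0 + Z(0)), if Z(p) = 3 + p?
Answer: -99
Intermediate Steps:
-33*(0 + Z(0)) = -33*(0 + (3 + 0)) = -33*(0 + 3) = -33*3 = -99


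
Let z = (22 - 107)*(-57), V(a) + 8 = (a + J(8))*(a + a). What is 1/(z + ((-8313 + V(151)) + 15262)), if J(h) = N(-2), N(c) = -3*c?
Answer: 1/59200 ≈ 1.6892e-5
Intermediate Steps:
J(h) = 6 (J(h) = -3*(-2) = 6)
V(a) = -8 + 2*a*(6 + a) (V(a) = -8 + (a + 6)*(a + a) = -8 + (6 + a)*(2*a) = -8 + 2*a*(6 + a))
z = 4845 (z = -85*(-57) = 4845)
1/(z + ((-8313 + V(151)) + 15262)) = 1/(4845 + ((-8313 + (-8 + 2*151² + 12*151)) + 15262)) = 1/(4845 + ((-8313 + (-8 + 2*22801 + 1812)) + 15262)) = 1/(4845 + ((-8313 + (-8 + 45602 + 1812)) + 15262)) = 1/(4845 + ((-8313 + 47406) + 15262)) = 1/(4845 + (39093 + 15262)) = 1/(4845 + 54355) = 1/59200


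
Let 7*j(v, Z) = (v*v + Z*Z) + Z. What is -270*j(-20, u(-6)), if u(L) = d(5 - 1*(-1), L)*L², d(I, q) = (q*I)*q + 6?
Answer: -17247723120/7 ≈ -2.4640e+9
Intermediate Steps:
d(I, q) = 6 + I*q² (d(I, q) = (I*q)*q + 6 = I*q² + 6 = 6 + I*q²)
u(L) = L²*(6 + 6*L²) (u(L) = (6 + (5 - 1*(-1))*L²)*L² = (6 + (5 + 1)*L²)*L² = (6 + 6*L²)*L² = L²*(6 + 6*L²))
j(v, Z) = Z/7 + Z²/7 + v²/7 (j(v, Z) = ((v*v + Z*Z) + Z)/7 = ((v² + Z²) + Z)/7 = ((Z² + v²) + Z)/7 = (Z + Z² + v²)/7 = Z/7 + Z²/7 + v²/7)
-270*j(-20, u(-6)) = -270*((6*(-6)²*(1 + (-6)²))/7 + (6*(-6)²*(1 + (-6)²))²/7 + (⅐)*(-20)²) = -270*((6*36*(1 + 36))/7 + (6*36*(1 + 36))²/7 + (⅐)*400) = -270*((6*36*37)/7 + (6*36*37)²/7 + 400/7) = -270*((⅐)*7992 + (⅐)*7992² + 400/7) = -270*(7992/7 + (⅐)*63872064 + 400/7) = -270*(7992/7 + 63872064/7 + 400/7) = -270*63880456/7 = -17247723120/7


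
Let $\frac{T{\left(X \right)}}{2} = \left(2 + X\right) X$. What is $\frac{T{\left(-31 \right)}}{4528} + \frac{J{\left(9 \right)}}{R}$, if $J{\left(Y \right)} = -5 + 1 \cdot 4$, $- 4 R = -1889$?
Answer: $\frac{1689155}{4276696} \approx 0.39497$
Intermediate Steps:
$R = \frac{1889}{4}$ ($R = \left(- \frac{1}{4}\right) \left(-1889\right) = \frac{1889}{4} \approx 472.25$)
$T{\left(X \right)} = 2 X \left(2 + X\right)$ ($T{\left(X \right)} = 2 \left(2 + X\right) X = 2 X \left(2 + X\right)$)
$J{\left(Y \right)} = -1$ ($J{\left(Y \right)} = -5 + 4 = -1$)
$\frac{T{\left(-31 \right)}}{4528} + \frac{J{\left(9 \right)}}{R} = \frac{2 \left(-31\right) \left(2 - 31\right)}{4528} - \frac{1}{\frac{1889}{4}} = 2 \left(-31\right) \left(-29\right) \frac{1}{4528} - \frac{4}{1889} = 1798 \cdot \frac{1}{4528} - \frac{4}{1889} = \frac{899}{2264} - \frac{4}{1889} = \frac{1689155}{4276696}$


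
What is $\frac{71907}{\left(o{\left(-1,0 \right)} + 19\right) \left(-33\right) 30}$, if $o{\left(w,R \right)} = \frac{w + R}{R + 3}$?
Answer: $- \frac{2179}{560} \approx -3.8911$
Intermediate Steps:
$o{\left(w,R \right)} = \frac{R + w}{3 + R}$
$\frac{71907}{\left(o{\left(-1,0 \right)} + 19\right) \left(-33\right) 30} = \frac{71907}{\left(\frac{0 - 1}{3 + 0} + 19\right) \left(-33\right) 30} = \frac{71907}{\left(\frac{1}{3} \left(-1\right) + 19\right) \left(-33\right) 30} = \frac{71907}{\left(- \frac{1}{3} + 19\right) \left(-33\right) 30} = \frac{71907}{\frac{56}{3} \left(-33\right) 30} = \frac{71907}{\left(-616\right) 30} = \frac{71907}{-18480} = 71907 \left(- \frac{1}{18480}\right) = - \frac{2179}{560}$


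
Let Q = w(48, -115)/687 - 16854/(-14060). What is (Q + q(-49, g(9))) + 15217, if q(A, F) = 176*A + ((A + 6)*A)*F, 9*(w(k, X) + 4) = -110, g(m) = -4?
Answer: -79709931389/43466490 ≈ -1833.8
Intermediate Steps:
w(k, X) = -146/9 (w(k, X) = -4 + (1/9)*(-110) = -4 - 110/9 = -146/9)
q(A, F) = 176*A + A*F*(6 + A) (q(A, F) = 176*A + ((6 + A)*A)*F = 176*A + (A*(6 + A))*F = 176*A + A*F*(6 + A))
Q = 51077761/43466490 (Q = -146/9/687 - 16854/(-14060) = -146/9*1/687 - 16854*(-1/14060) = -146/6183 + 8427/7030 = 51077761/43466490 ≈ 1.1751)
(Q + q(-49, g(9))) + 15217 = (51077761/43466490 - 49*(176 + 6*(-4) - 49*(-4))) + 15217 = (51077761/43466490 - 49*(176 - 24 + 196)) + 15217 = (51077761/43466490 - 49*348) + 15217 = (51077761/43466490 - 17052) + 15217 = -741139509719/43466490 + 15217 = -79709931389/43466490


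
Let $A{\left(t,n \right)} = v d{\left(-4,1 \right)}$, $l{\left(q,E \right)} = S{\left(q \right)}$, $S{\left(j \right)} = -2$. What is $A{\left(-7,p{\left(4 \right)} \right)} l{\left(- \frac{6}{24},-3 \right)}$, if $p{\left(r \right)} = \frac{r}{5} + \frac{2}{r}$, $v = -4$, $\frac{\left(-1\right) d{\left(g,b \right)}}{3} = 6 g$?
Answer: $576$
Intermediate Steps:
$d{\left(g,b \right)} = - 18 g$ ($d{\left(g,b \right)} = - 3 \cdot 6 g = - 18 g$)
$l{\left(q,E \right)} = -2$
$p{\left(r \right)} = \frac{2}{r} + \frac{r}{5}$ ($p{\left(r \right)} = r \frac{1}{5} + \frac{2}{r} = \frac{r}{5} + \frac{2}{r} = \frac{2}{r} + \frac{r}{5}$)
$A{\left(t,n \right)} = -288$ ($A{\left(t,n \right)} = - 4 \left(\left(-18\right) \left(-4\right)\right) = \left(-4\right) 72 = -288$)
$A{\left(-7,p{\left(4 \right)} \right)} l{\left(- \frac{6}{24},-3 \right)} = \left(-288\right) \left(-2\right) = 576$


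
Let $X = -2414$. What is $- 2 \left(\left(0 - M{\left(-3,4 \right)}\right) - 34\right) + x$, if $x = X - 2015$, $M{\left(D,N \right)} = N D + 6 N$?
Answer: $-4337$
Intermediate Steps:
$M{\left(D,N \right)} = 6 N + D N$ ($M{\left(D,N \right)} = D N + 6 N = 6 N + D N$)
$x = -4429$ ($x = -2414 - 2015 = -4429$)
$- 2 \left(\left(0 - M{\left(-3,4 \right)}\right) - 34\right) + x = - 2 \left(\left(0 - 4 \left(6 - 3\right)\right) - 34\right) - 4429 = - 2 \left(\left(0 - 4 \cdot 3\right) - 34\right) - 4429 = - 2 \left(\left(0 - 12\right) - 34\right) - 4429 = - 2 \left(-12 - 34\right) - 4429 = \left(-2\right) \left(-46\right) - 4429 = 92 - 4429 = -4337$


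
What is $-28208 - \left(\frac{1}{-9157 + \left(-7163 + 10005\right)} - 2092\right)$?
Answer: $- \frac{164922539}{6315} \approx -26116.0$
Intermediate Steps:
$-28208 - \left(\frac{1}{-9157 + \left(-7163 + 10005\right)} - 2092\right) = -28208 - \left(\frac{1}{-9157 + 2842} - 2092\right) = -28208 - \left(\frac{1}{-6315} - 2092\right) = -28208 - \left(- \frac{1}{6315} - 2092\right) = -28208 - - \frac{13210981}{6315} = -28208 + \frac{13210981}{6315} = - \frac{164922539}{6315}$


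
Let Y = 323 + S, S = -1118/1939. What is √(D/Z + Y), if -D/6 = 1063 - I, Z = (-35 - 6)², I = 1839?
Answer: √2055250579137/79499 ≈ 18.033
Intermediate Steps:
S = -1118/1939 (S = -1118*1/1939 = -1118/1939 ≈ -0.57659)
Z = 1681 (Z = (-41)² = 1681)
D = 4656 (D = -6*(1063 - 1*1839) = -6*(1063 - 1839) = -6*(-776) = 4656)
Y = 625179/1939 (Y = 323 - 1118/1939 = 625179/1939 ≈ 322.42)
√(D/Z + Y) = √(4656/1681 + 625179/1939) = √(1059953883/3259459) = √2055250579137/79499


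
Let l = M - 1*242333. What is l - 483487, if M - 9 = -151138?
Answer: -876949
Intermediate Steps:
M = -151129 (M = 9 - 151138 = -151129)
l = -393462 (l = -151129 - 1*242333 = -151129 - 242333 = -393462)
l - 483487 = -393462 - 483487 = -876949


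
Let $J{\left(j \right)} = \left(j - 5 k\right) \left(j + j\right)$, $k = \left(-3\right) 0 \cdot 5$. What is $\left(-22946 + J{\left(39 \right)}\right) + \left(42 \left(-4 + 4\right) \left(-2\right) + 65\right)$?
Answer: $-19839$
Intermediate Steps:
$k = 0$ ($k = 0 \cdot 5 = 0$)
$J{\left(j \right)} = 2 j^{2}$ ($J{\left(j \right)} = \left(j - 0\right) \left(j + j\right) = \left(j + 0\right) 2 j = j 2 j = 2 j^{2}$)
$\left(-22946 + J{\left(39 \right)}\right) + \left(42 \left(-4 + 4\right) \left(-2\right) + 65\right) = \left(-22946 + 2 \cdot 39^{2}\right) + \left(42 \left(-4 + 4\right) \left(-2\right) + 65\right) = \left(-22946 + 2 \cdot 1521\right) + \left(42 \cdot 0 \left(-2\right) + 65\right) = \left(-22946 + 3042\right) + \left(42 \cdot 0 + 65\right) = -19904 + \left(0 + 65\right) = -19904 + 65 = -19839$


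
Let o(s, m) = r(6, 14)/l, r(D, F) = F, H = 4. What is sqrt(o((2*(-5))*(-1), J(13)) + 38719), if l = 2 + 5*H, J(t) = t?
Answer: 6*sqrt(130141)/11 ≈ 196.77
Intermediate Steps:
l = 22 (l = 2 + 5*4 = 2 + 20 = 22)
o(s, m) = 7/11 (o(s, m) = 14/22 = 14*(1/22) = 7/11)
sqrt(o((2*(-5))*(-1), J(13)) + 38719) = sqrt(7/11 + 38719) = sqrt(425916/11) = 6*sqrt(130141)/11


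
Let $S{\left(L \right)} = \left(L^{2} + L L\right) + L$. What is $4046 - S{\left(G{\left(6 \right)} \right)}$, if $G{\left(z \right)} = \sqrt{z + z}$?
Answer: $4022 - 2 \sqrt{3} \approx 4018.5$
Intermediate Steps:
$G{\left(z \right)} = \sqrt{2} \sqrt{z}$ ($G{\left(z \right)} = \sqrt{2 z} = \sqrt{2} \sqrt{z}$)
$S{\left(L \right)} = L + 2 L^{2}$ ($S{\left(L \right)} = \left(L^{2} + L^{2}\right) + L = 2 L^{2} + L = L + 2 L^{2}$)
$4046 - S{\left(G{\left(6 \right)} \right)} = 4046 - \sqrt{2} \sqrt{6} \left(1 + 2 \sqrt{2} \sqrt{6}\right) = 4046 - 2 \sqrt{3} \left(1 + 2 \cdot 2 \sqrt{3}\right) = 4046 - 2 \sqrt{3} \left(1 + 4 \sqrt{3}\right)$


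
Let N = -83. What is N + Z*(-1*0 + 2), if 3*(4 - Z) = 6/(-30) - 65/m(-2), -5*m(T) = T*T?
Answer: -3871/30 ≈ -129.03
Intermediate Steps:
m(T) = -T**2/5 (m(T) = -T*T/5 = -T**2/5)
Z = -1381/60 (Z = 4 - (6/(-30) - 65/((-1/5*(-2)**2)))/3 = 4 - (6*(-1/30) - 65/((-1/5*4)))/3 = 4 - (-1/5 - 65/(-4/5))/3 = 4 - (-1/5 - 65*(-5/4))/3 = 4 - (-1/5 + 325/4)/3 = 4 - 1/3*1621/20 = 4 - 1621/60 = -1381/60 ≈ -23.017)
N + Z*(-1*0 + 2) = -83 - 1381*(-1*0 + 2)/60 = -83 - 1381*(0 + 2)/60 = -83 - 1381/60*2 = -83 - 1381/30 = -3871/30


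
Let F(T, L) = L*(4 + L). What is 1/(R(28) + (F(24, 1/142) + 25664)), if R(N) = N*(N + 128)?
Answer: 20164/605565817 ≈ 3.3298e-5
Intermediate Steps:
R(N) = N*(128 + N)
1/(R(28) + (F(24, 1/142) + 25664)) = 1/(28*(128 + 28) + ((4 + 1/142)/142 + 25664)) = 1/(28*156 + ((4 + 1/142)/142 + 25664)) = 1/(4368 + ((1/142)*(569/142) + 25664)) = 1/(4368 + (569/20164 + 25664)) = 1/(4368 + 517489465/20164) = 1/(605565817/20164) = 20164/605565817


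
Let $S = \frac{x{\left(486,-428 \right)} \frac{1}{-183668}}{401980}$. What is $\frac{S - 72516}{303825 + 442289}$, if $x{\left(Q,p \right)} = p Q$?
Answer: $- \frac{669239854374279}{6885780030972620} \approx -0.097192$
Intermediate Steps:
$x{\left(Q,p \right)} = Q p$
$S = \frac{26001}{9228857830}$ ($S = \frac{486 \left(-428\right) \frac{1}{-183668}}{401980} = \left(-208008\right) \left(- \frac{1}{183668}\right) \frac{1}{401980} = \frac{52002}{45917} \cdot \frac{1}{401980} = \frac{26001}{9228857830} \approx 2.8174 \cdot 10^{-6}$)
$\frac{S - 72516}{303825 + 442289} = \frac{\frac{26001}{9228857830} - 72516}{303825 + 442289} = - \frac{669239854374279}{9228857830 \cdot 746114} = \left(- \frac{669239854374279}{9228857830}\right) \frac{1}{746114} = - \frac{669239854374279}{6885780030972620}$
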